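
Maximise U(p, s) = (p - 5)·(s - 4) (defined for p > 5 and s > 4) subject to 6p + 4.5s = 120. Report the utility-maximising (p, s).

MU_p = (s−4), MU_s = (p−5).
MRS = (s−4)/(p−5).
Tangency: set MRS = p_p/p_s = 6/4.5 = 4/3.
So (s − 4)/(p − 5) = 4/3, i.e. (s − 4) = (4/3)·(p − 5).
Rewrite the budget in excess-of-subsistence terms: 6·(p − 5) + 4.5·(s − 4) = 120 − 6·5 − 4.5·4 = 72.
Substituting, 12·(p − 5) = 72, so p − 5 = 6 and p* = 11.
Then s − 4 = (4/3)·6 = 8, so s* = 12.

p* = 11, s* = 12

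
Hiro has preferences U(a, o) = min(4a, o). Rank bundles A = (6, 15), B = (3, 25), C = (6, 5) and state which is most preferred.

Bundle A

Evaluate utility at each bundle:
U(A) = 15.
U(B) = 12.
U(C) = 5.
Highest utility is A, so A ≻ B ≻ C.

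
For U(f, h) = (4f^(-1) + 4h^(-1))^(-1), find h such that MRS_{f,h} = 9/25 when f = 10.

h = 6

For CES with ρ = -1, MRS = (h/f)^2.
Setting (h/10)^2 = 9/25 gives h/10 = 0.6 and h = 6.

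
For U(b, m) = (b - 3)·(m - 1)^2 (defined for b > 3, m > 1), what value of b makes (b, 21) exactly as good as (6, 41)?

b = 15

U(6, 41) = 4800.
Set U(b, 21) = 4800 and solve.
With m = 21: (21 − 1)^2 = 400, so (b − 3) = 4800/400 = 12.
So b = 3 + 12 = 15.
Check: U(15, 21) = 4800.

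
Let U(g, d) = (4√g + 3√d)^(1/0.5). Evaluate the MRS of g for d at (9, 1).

For CES with ρ = 0.5, MRS = (4/3)·√(d/g).
At (9, 1): MRS = 4/9.
The indifference curve has slope −4/9 at this bundle.

MRS = 4/9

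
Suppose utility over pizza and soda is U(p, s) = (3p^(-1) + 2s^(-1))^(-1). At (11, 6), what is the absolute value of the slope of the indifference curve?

For CES with ρ = -1, MRS = (3/2)·(s/p)^2.
At (11, 6): MRS = 54/121.
So at (11, 6) the consumer would give up 54/121 units of s for one more unit of p.

MRS = 54/121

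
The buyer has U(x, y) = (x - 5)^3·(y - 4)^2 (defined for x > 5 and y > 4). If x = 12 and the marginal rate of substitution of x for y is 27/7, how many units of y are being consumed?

MU_x = 3·(x−5)^2·(y−4)^2, MU_y = 2·(x−5)^3·(y−4).
MRS = (3/2)·(y−4)/(x−5).
Substitute x = 12: MRS = (y − 4)/(14/3). Setting this equal to 27/7 gives y − 4 = (27/7)·(14/3) = 18, so y = 22.

y = 22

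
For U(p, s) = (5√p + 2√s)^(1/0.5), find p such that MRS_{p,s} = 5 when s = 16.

For CES with ρ = 0.5, MRS = (5/2)·√(s/p).
Setting (5/2)·√(16/p) = 5 gives √(16/p) = 2, so 16/p = 4 and p = 4.

p = 4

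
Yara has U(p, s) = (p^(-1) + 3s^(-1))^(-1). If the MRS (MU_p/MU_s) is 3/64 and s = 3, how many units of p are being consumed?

For CES with ρ = -1, MRS = (1/3)·(s/p)^2.
Setting (1/3)·(3/p)^2 = 3/64 gives (3/p)^2 = 9/64, so 3/p = 0.375 and p = 8.

p = 8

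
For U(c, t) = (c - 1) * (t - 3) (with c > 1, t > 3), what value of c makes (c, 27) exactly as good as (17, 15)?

U(17, 15) = 192.
Set U(c, 27) = 192 and solve.
With t = 27: (27 − 3) = 24, so (c − 1) = 192/24 = 8.
So c = 1 + 8 = 9.
Check: U(9, 27) = 192.

c = 9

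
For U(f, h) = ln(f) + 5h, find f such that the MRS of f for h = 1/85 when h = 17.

MU_f = 1/f, MU_h = 5.
MRS = 1/f ÷ 5.
MRS depends only on f: 0.2/f = 1/85 ⇒ f = 0.2/(1/85) = 17.

f = 17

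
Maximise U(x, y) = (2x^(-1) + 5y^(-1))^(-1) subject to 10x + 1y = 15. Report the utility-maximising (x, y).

For CES with ρ = -1, MRS = (2/5)·(y/x)^2.
Tangency: set MRS = p_x/p_y = 10/1 = 10.
So (y/x)^2 = 25; taking the square root, y/x = 5, i.e. y = 5·x.
Substitute into the budget 10·x + 1·y = 15: 15·x = 15, so x* = 1 and y* = 5·1 = 5.

x* = 1, y* = 5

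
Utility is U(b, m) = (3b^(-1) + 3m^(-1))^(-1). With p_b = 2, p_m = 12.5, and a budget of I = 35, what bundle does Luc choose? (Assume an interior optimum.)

b* = 5, m* = 2

For CES with ρ = -1, MRS = (m/b)^2.
Tangency: set MRS = p_b/p_m = 2/12.5 = 4/25.
So (m/b)^2 = 4/25; taking the square root, m/b = 0.4, i.e. m = 0.4·b.
Substitute into the budget 2·b + 12.5·m = 35: 7·b = 35, so b* = 5 and m* = 0.4·5 = 2.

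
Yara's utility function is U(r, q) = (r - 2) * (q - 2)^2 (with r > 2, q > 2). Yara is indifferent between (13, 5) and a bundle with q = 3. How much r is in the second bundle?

U(13, 5) = 99.
Set U(r, 3) = 99 and solve.
With q = 3: (3 − 2)^2 = 1, so (r − 2) = 99/1 = 99.
So r = 2 + 99 = 101.
Check: U(101, 3) = 99.

r = 101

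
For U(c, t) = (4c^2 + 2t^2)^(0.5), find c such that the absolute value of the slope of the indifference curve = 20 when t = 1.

For CES with ρ = 2, MRS = (4/2)·(t/c)^(-1).
Setting (4/2)·(1/c)^(-1) = 20 gives (1/c)^(-1) = 10, so 1/c = 0.1 and c = 10.

c = 10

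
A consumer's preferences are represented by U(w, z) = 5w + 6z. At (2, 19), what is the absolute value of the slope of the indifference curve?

MRS = 5/6

MU_w = 5, MU_z = 6, so MRS = 5/6 at every bundle.
At (2, 19): MRS = 5/6.
So at (2, 19) the consumer would give up 5/6 units of z for one more unit of w.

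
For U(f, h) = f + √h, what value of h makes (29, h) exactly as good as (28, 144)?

U(28, 144) = 40.
Set U(29, h) = 40 and solve.
With f = 29: √h = 40 − 29 = 11, so √h = 11 and h = 121.
Check: U(29, 121) = 40.

h = 121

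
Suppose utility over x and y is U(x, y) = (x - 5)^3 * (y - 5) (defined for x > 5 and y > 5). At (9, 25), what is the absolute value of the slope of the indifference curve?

MRS = 15

MU_x = 3·(x−5)^2·(y−5), MU_y = (x−5)^3.
MRS = (3/1)·(y−5)/(x−5).
At (9, 25): MRS = 15.
So at (9, 25) the consumer would give up 15 units of y for one more unit of x.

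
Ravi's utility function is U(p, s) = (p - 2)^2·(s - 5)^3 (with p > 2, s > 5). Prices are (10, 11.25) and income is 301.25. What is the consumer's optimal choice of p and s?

p* = 11, s* = 17

MU_p = 2·(p−2)·(s−5)^3, MU_s = 3·(p−2)^2·(s−5)^2.
MRS = (2/3)·(s−5)/(p−2).
Tangency: set MRS = p_p/p_s = 10/11.25 = 8/9.
So (2/3)·(s − 5)/(p − 2) = 8/9, i.e. (s − 5) = (4/3)·(p − 2).
Rewrite the budget in excess-of-subsistence terms: 10·(p − 2) + 11.25·(s − 5) = 301.25 − 10·2 − 11.25·5 = 225.
Substituting, 25·(p − 2) = 225, so p − 2 = 9 and p* = 11.
Then s − 5 = (4/3)·9 = 12, so s* = 17.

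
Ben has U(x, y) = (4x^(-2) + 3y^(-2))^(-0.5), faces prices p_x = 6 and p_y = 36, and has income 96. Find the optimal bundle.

For CES with ρ = -2, MRS = (4/3)·(y/x)^3.
Tangency: set MRS = p_x/p_y = 6/36 = 1/6.
So (y/x)^3 = 0.125; taking the cube root, y/x = 0.5, i.e. y = 0.5·x.
Substitute into the budget 6·x + 36·y = 96: 24·x = 96, so x* = 4 and y* = 0.5·4 = 2.

x* = 4, y* = 2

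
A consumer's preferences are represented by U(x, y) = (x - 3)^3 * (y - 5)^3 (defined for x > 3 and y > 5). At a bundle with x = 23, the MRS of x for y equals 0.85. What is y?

y = 22

MU_x = 3·(x−3)^2·(y−5)^3, MU_y = 3·(x−3)^3·(y−5)^2.
MRS = (y−5)/(x−3).
Substitute x = 23: MRS = (y − 5)/20. Setting this equal to 0.85 gives y − 5 = 0.85·20 = 17, so y = 22.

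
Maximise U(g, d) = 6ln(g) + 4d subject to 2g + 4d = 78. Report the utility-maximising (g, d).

MU_g = 6/g, MU_d = 4.
MRS = 6/g ÷ 4.
Tangency: set MRS = p_g/p_d = 2/4 = 0.5.
MRS depends only on g: 1.5/g = 0.5 ⇒ g* = 1.5/0.5 = 3.
From the budget, 4·d = 78 − 2·3 = 72, so d* = 18.

g* = 3, d* = 18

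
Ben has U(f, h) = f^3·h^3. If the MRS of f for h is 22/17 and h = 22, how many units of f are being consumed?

f = 17

MU_f = 3·f^2·h^3 and MU_h = 3·f^3·h^2.
MRS = MU_f/MU_h = h/f.
Substitute h = 22: MRS = 22/f. Setting 22/f = 22/17 gives f = 22/(22/17) = 17.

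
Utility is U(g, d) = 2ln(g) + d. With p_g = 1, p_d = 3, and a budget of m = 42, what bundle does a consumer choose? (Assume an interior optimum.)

g* = 6, d* = 12

MU_g = 2/g, MU_d = 1.
MRS = 2/g ÷ 1.
Tangency: set MRS = p_g/p_d = 1/3.
MRS depends only on g: 2/g = 1/3 ⇒ g* = 2/(1/3) = 6.
From the budget, 3·d = 42 − 1·6 = 36, so d* = 12.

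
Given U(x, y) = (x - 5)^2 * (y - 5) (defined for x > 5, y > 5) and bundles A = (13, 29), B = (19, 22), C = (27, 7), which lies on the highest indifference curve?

Bundle B

Evaluate utility at each bundle:
U(A) = 1536.
U(B) = 3332.
U(C) = 968.
Highest utility is B, so B ≻ A ≻ C.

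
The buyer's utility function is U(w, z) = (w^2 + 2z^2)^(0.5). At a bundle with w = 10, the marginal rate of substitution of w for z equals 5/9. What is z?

z = 9

For CES with ρ = 2, MRS = (1/2)·(z/w)^(-1).
Setting (1/2)·(z/10)^(-1) = 5/9 gives (z/10)^(-1) = 10/9, so z/10 = 0.9 and z = 9.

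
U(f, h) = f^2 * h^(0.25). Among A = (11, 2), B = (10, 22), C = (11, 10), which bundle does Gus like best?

Bundle B

Evaluate utility at each bundle:
U(A) = 143.894.
U(B) = 216.574.
U(C) = 215.172.
Highest utility is B, so B ≻ C ≻ A.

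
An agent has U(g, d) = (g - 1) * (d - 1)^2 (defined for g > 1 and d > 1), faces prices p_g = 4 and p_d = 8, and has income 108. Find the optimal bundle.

g* = 9, d* = 9

MU_g = (d−1)^2, MU_d = 2·(g−1)·(d−1).
MRS = (1/2)·(d−1)/(g−1).
Tangency: set MRS = p_g/p_d = 4/8 = 0.5.
So (1/2)·(d − 1)/(g − 1) = 0.5, i.e. (d − 1) = (g − 1).
Rewrite the budget in excess-of-subsistence terms: 4·(g − 1) + 8·(d − 1) = 108 − 4·1 − 8·1 = 96.
Substituting, 12·(g − 1) = 96, so g − 1 = 8 and g* = 9.
Then d − 1 = 8, so d* = 9.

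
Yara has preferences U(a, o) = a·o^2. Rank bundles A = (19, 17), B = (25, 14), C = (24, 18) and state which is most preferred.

Bundle C

Evaluate utility at each bundle:
U(A) = 5491.
U(B) = 4900.
U(C) = 7776.
Highest utility is C, so C ≻ A ≻ B.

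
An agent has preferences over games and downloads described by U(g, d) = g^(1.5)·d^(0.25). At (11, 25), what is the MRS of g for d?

MU_g = 1.5·√g·d^(0.25) and MU_d = 0.25·g^(1.5)·d^(-0.75).
MRS = MU_g/MU_d = (6)·d/g.
At (11, 25): MRS = 150/11.
That is, one extra unit of g is worth 150/11 units of d at the margin.

MRS = 150/11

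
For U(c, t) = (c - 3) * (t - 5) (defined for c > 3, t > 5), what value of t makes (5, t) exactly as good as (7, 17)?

U(7, 17) = 48.
Set U(5, t) = 48 and solve.
With c = 5: (5 − 3) = 2, so (t − 5) = 48/2 = 24.
So t = 5 + 24 = 29.
Check: U(5, 29) = 48.

t = 29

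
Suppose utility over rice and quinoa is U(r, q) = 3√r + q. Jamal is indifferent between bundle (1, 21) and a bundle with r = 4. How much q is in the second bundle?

q = 18

U(1, 21) = 24.
Set U(4, q) = 24 and solve.
With r = 4: √4 = 2, so q = 24 − 3·2 = 18.
Check: U(4, 18) = 24.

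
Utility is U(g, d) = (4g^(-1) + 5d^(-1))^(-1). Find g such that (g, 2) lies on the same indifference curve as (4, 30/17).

g = 3

U depends on (g, d) only through S = 4g^(-1) + 5d^(-1), so equal utility means equal S. At (4, 30/17): S = 23/6.
With d = 2: 5·2^(-1) = 2.5, so 4g^(-1) = 23/6 − 2.5 = 4/3, i.e. g^(-1) = 1/3.
Hence g = 1/(1/3) = 3.
Check: U(3, 2) = 0.2609.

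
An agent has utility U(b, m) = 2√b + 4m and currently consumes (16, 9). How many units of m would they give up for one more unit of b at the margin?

MU_b = 2/(2√b), MU_m = 4.
MRS = 2/(2√b) ÷ 4.
At (16, 9): MRS = 1/16.
That is, one extra unit of b is worth 1/16 units of m at the margin.

MRS = 1/16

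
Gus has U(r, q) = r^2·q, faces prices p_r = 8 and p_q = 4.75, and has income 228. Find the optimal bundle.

r* = 19, q* = 16

MU_r = 2·r·q and MU_q = r^2.
MRS = MU_r/MU_q = (2/1)·q/r.
Tangency: set MRS = p_r/p_q = 8/4.75 = 32/19.
So (2/1)·q/r = 32/19, i.e. q = (16/19)·r.
Substitute into the budget 8·r + 4.75·q = 228: 12·r = 228, so r* = 19.
Then q* = (16/19)·19 = 16.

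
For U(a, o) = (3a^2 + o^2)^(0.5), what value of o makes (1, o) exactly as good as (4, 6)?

o = 9

U depends on (a, o) only through S = 3a^2 + o^2, so equal utility means equal S. At (4, 6): S = 84.
With a = 1: 3·1^2 = 3, so o^2 = 84 − 3 = 81.
Hence o = √81 = 9.
Check: U(1, 9) = 9.1652.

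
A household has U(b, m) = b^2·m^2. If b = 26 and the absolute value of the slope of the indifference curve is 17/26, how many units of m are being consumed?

MU_b = 2·b·m^2 and MU_m = 2·b^2·m.
MRS = MU_b/MU_m = m/b.
Substitute b = 26: MRS = m/26. Setting m/26 = 17/26 gives m = (17/26)·26 = 17.

m = 17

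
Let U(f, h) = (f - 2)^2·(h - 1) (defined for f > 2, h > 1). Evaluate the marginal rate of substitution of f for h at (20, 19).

MRS = 2

MU_f = 2·(f−2)·(h−1), MU_h = (f−2)^2.
MRS = (2/1)·(h−1)/(f−2).
At (20, 19): MRS = 2.
That is, one extra unit of f is worth 2 units of h at the margin.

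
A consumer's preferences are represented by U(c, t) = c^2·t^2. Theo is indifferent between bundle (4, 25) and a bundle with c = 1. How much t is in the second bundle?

U(4, 25) = 10000.
Set U(1, t) = 10000 and solve.
With c = 1: 1^2 = 1, so t^2 = 10000/1 = 10000; taking the square root, t = 100.
Check: U(1, 100) = 10000.

t = 100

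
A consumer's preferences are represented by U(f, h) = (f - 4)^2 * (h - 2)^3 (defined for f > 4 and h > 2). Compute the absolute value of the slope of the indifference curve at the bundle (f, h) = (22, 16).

MU_f = 2·(f−4)·(h−2)^3, MU_h = 3·(f−4)^2·(h−2)^2.
MRS = (2/3)·(h−2)/(f−4).
At (22, 16): MRS = 14/27.
That is, one extra unit of f is worth 14/27 units of h at the margin.

MRS = 14/27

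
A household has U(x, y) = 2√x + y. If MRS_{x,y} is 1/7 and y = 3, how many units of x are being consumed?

MU_x = 2/(2√x), MU_y = 1.
MRS = 2/(2√x) ÷ 1.
MRS depends only on x: 1/√x = 1/7 ⇒ √x = 1/(1/7) = 7 ⇒ x = 49.

x = 49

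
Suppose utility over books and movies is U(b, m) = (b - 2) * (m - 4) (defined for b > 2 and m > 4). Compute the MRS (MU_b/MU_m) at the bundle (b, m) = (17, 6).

MU_b = (m−4), MU_m = (b−2).
MRS = (m−4)/(b−2).
At (17, 6): MRS = 2/15.
The indifference curve has slope −2/15 at this bundle.

MRS = 2/15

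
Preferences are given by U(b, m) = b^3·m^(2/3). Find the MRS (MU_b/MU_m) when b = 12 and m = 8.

MU_b = 3·b^2·m^(2/3) and MU_m = 2/3·b^3·m^(-1/3).
MRS = MU_b/MU_m = (4.5)·m/b.
At (12, 8): MRS = 3.
That is, one extra unit of b is worth 3 units of m at the margin.

MRS = 3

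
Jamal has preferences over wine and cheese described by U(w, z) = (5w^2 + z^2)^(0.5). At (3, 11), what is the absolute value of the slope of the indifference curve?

For CES with ρ = 2, MRS = (5/1)·(z/w)^(-1).
At (3, 11): MRS = 15/11.
So at (3, 11) the consumer would give up 15/11 units of z for one more unit of w.

MRS = 15/11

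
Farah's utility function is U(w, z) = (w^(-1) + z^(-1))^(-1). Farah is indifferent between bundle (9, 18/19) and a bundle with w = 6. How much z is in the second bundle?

U depends on (w, z) only through S = w^(-1) + z^(-1), so equal utility means equal S. At (9, 18/19): S = 7/6.
With w = 6: 6^(-1) = 1/6, so z^(-1) = 7/6 − 1/6 = 1.
Hence z = 1/1 = 1.
Check: U(6, 1) = 0.8571.

z = 1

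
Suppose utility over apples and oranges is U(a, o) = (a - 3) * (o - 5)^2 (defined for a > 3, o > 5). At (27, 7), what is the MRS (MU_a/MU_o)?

MRS = 1/24

MU_a = (o−5)^2, MU_o = 2·(a−3)·(o−5).
MRS = (1/2)·(o−5)/(a−3).
At (27, 7): MRS = 1/24.
That is, one extra unit of a is worth 1/24 units of o at the margin.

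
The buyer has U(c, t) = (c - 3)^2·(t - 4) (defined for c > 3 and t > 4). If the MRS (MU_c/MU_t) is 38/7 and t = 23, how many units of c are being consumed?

MU_c = 2·(c−3)·(t−4), MU_t = (c−3)^2.
MRS = (2/1)·(t−4)/(c−3).
Substitute t = 23: MRS = 38/(c − 3). Setting this equal to 38/7 gives c − 3 = 38/(38/7) = 7, so c = 10.

c = 10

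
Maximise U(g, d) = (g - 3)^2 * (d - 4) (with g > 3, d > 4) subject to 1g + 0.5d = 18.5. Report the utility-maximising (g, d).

MU_g = 2·(g−3)·(d−4), MU_d = (g−3)^2.
MRS = (2/1)·(d−4)/(g−3).
Tangency: set MRS = p_g/p_d = 1/0.5 = 2.
So (2/1)·(d − 4)/(g − 3) = 2, i.e. (d − 4) = (g − 3).
Rewrite the budget in excess-of-subsistence terms: 1·(g − 3) + 0.5·(d − 4) = 18.5 − 1·3 − 0.5·4 = 13.5.
Substituting, 1.5·(g − 3) = 13.5, so g − 3 = 9 and g* = 12.
Then d − 4 = 9, so d* = 13.

g* = 12, d* = 13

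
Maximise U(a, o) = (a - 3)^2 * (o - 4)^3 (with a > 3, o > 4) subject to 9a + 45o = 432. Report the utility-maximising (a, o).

a* = 13, o* = 7

MU_a = 2·(a−3)·(o−4)^3, MU_o = 3·(a−3)^2·(o−4)^2.
MRS = (2/3)·(o−4)/(a−3).
Tangency: set MRS = p_a/p_o = 9/45 = 0.2.
So (2/3)·(o − 4)/(a − 3) = 0.2, i.e. (o − 4) = 0.3·(a − 3).
Rewrite the budget in excess-of-subsistence terms: 9·(a − 3) + 45·(o − 4) = 432 − 9·3 − 45·4 = 225.
Substituting, 22.5·(a − 3) = 225, so a − 3 = 10 and a* = 13.
Then o − 4 = 0.3·10 = 3, so o* = 7.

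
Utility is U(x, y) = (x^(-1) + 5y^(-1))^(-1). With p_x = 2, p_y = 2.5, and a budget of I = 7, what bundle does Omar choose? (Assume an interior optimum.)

For CES with ρ = -1, MRS = (1/5)·(y/x)^2.
Tangency: set MRS = p_x/p_y = 2/2.5 = 0.8.
So (y/x)^2 = 4; taking the square root, y/x = 2, i.e. y = 2·x.
Substitute into the budget 2·x + 2.5·y = 7: 7·x = 7, so x* = 1 and y* = 2·1 = 2.

x* = 1, y* = 2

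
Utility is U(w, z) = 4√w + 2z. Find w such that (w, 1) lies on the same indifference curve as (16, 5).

U(16, 5) = 26.
Set U(w, 1) = 26 and solve.
With z = 1: 4√w = 26 − 2·1 = 24, so √w = 6 and w = 36.
Check: U(36, 1) = 26.

w = 36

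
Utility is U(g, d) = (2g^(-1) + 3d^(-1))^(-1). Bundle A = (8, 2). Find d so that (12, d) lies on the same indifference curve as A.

d = 36/19

U depends on (g, d) only through S = 2g^(-1) + 3d^(-1), so equal utility means equal S. At (8, 2): S = 1.75.
With g = 12: 2·12^(-1) = 1/6, so 3d^(-1) = 1.75 − 1/6 = 19/12, i.e. d^(-1) = 19/36.
Hence d = 1/(19/36) = 36/19.
Check: U(12, 36/19) = 0.5714.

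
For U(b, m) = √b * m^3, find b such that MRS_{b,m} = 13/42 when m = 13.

b = 7

MU_b = 0.5·b^(-0.5)·m^3 and MU_m = 3·√b·m^2.
MRS = MU_b/MU_m = (1/6)·m/b.
Substitute m = 13: MRS = (13/6)/b. Setting (13/6)/b = 13/42 gives b = (13/6)/(13/42) = 7.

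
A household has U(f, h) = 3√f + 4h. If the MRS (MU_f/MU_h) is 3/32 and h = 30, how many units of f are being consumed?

f = 16

MU_f = 3/(2√f), MU_h = 4.
MRS = 3/(2√f) ÷ 4.
MRS depends only on f: 0.375/√f = 3/32 ⇒ √f = 0.375/(3/32) = 4 ⇒ f = 16.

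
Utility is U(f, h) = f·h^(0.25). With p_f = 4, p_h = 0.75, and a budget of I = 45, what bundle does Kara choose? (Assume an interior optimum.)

MU_f = h^(0.25) and MU_h = 0.25·f·h^(-0.75).
MRS = MU_f/MU_h = (4)·h/f.
Tangency: set MRS = p_f/p_h = 4/0.75 = 16/3.
So (4)·h/f = 16/3, i.e. h = (4/3)·f.
Substitute into the budget 4·f + 0.75·h = 45: 5·f = 45, so f* = 9.
Then h* = (4/3)·9 = 12.

f* = 9, h* = 12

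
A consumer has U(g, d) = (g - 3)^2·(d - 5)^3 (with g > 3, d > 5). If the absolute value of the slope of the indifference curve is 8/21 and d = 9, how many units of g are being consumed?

MU_g = 2·(g−3)·(d−5)^3, MU_d = 3·(g−3)^2·(d−5)^2.
MRS = (2/3)·(d−5)/(g−3).
Substitute d = 9: MRS = (8/3)/(g − 3). Setting this equal to 8/21 gives g − 3 = (8/3)/(8/21) = 7, so g = 10.

g = 10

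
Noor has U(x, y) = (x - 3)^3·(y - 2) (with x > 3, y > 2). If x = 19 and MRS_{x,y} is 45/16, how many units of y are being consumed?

y = 17

MU_x = 3·(x−3)^2·(y−2), MU_y = (x−3)^3.
MRS = (3/1)·(y−2)/(x−3).
Substitute x = 19: MRS = (y − 2)/(16/3). Setting this equal to 45/16 gives y − 2 = (45/16)·(16/3) = 15, so y = 17.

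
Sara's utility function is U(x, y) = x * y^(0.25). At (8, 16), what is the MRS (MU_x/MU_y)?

MU_x = y^(0.25) and MU_y = 0.25·x·y^(-0.75).
MRS = MU_x/MU_y = (4)·y/x.
At (8, 16): MRS = 8.
So at (8, 16) the consumer would give up 8 units of y for one more unit of x.

MRS = 8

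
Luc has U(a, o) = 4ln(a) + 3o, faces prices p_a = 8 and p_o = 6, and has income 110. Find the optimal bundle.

a* = 1, o* = 17

MU_a = 4/a, MU_o = 3.
MRS = 4/a ÷ 3.
Tangency: set MRS = p_a/p_o = 8/6 = 4/3.
MRS depends only on a: (4/3)/a = 4/3 ⇒ a* = (4/3)/(4/3) = 1.
From the budget, 6·o = 110 − 8·1 = 102, so o* = 17.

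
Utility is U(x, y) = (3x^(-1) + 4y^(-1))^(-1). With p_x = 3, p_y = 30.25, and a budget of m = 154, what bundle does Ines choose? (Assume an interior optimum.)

x* = 11, y* = 4

For CES with ρ = -1, MRS = (3/4)·(y/x)^2.
Tangency: set MRS = p_x/p_y = 3/30.25 = 12/121.
So (y/x)^2 = 16/121; taking the square root, y/x = 4/11, i.e. y = (4/11)·x.
Substitute into the budget 3·x + 30.25·y = 154: 14·x = 154, so x* = 11 and y* = (4/11)·11 = 4.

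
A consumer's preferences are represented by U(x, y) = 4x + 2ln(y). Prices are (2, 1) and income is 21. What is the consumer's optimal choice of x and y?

x* = 10, y* = 1

MU_x = 4, MU_y = 2/y.
MRS = 4 ÷ (2/y).
Tangency: set MRS = p_x/p_y = 2/1 = 2.
MRS depends only on y: 2·y = 2 ⇒ y* = 2/2 = 1.
From the budget, 2·x = 21 − 1·1 = 20, so x* = 10.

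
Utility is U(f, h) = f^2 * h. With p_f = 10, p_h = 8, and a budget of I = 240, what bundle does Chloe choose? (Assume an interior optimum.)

f* = 16, h* = 10

MU_f = 2·f·h and MU_h = f^2.
MRS = MU_f/MU_h = (2/1)·h/f.
Tangency: set MRS = p_f/p_h = 10/8 = 1.25.
So (2/1)·h/f = 1.25, i.e. h = 0.625·f.
Substitute into the budget 10·f + 8·h = 240: 15·f = 240, so f* = 16.
Then h* = 0.625·16 = 10.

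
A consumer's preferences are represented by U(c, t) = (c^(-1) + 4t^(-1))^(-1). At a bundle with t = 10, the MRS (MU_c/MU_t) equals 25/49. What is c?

c = 7

For CES with ρ = -1, MRS = (1/4)·(t/c)^2.
Setting (1/4)·(10/c)^2 = 25/49 gives (10/c)^2 = 100/49, so 10/c = 10/7 and c = 7.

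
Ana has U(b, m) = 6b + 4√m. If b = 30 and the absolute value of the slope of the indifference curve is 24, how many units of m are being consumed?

MU_b = 6, MU_m = 4/(2√m).
MRS = 6 ÷ (4/(2√m)).
MRS depends only on m: 3·√m = 24 ⇒ √m = 24/3 = 8 ⇒ m = 64.

m = 64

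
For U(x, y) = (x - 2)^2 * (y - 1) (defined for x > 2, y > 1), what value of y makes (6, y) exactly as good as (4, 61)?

y = 16

U(4, 61) = 240.
Set U(6, y) = 240 and solve.
With x = 6: (6 − 2)^2 = 16, so (y − 1) = 240/16 = 15.
So y = 1 + 15 = 16.
Check: U(6, 16) = 240.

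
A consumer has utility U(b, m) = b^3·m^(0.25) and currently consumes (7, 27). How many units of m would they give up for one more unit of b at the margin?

MU_b = 3·b^2·m^(0.25) and MU_m = 0.25·b^3·m^(-0.75).
MRS = MU_b/MU_m = (12)·m/b.
At (7, 27): MRS = 324/7.
So at (7, 27) the consumer would give up 324/7 units of m for one more unit of b.

MRS = 324/7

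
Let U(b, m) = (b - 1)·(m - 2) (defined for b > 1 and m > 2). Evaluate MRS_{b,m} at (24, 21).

MRS = 19/23

MU_b = (m−2), MU_m = (b−1).
MRS = (m−2)/(b−1).
At (24, 21): MRS = 19/23.
The indifference curve has slope −19/23 at this bundle.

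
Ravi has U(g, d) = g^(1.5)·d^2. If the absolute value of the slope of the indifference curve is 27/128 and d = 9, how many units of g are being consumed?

g = 32

MU_g = 1.5·√g·d^2 and MU_d = 2·g^(1.5)·d.
MRS = MU_g/MU_d = (0.75)·d/g.
Substitute d = 9: MRS = 6.75/g. Setting 6.75/g = 27/128 gives g = 6.75/(27/128) = 32.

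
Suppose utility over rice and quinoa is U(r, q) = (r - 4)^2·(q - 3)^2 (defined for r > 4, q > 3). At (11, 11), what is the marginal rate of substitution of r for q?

MU_r = 2·(r−4)·(q−3)^2, MU_q = 2·(r−4)^2·(q−3).
MRS = (q−3)/(r−4).
At (11, 11): MRS = 8/7.
The indifference curve has slope −8/7 at this bundle.

MRS = 8/7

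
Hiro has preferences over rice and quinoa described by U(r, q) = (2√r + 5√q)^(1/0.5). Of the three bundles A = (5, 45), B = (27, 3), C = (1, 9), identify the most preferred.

Bundle A

Evaluate utility at each bundle:
U(A) = 1445.000.
U(B) = 363.000.
U(C) = 289.000.
Highest utility is A, so A ≻ B ≻ C.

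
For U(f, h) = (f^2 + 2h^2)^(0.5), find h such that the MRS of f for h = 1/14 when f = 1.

For CES with ρ = 2, MRS = (1/2)·(h/f)^(-1).
Setting (1/2)·(h/1)^(-1) = 1/14 gives (h/1)^(-1) = 1/7, so h/1 = 7 and h = 7.

h = 7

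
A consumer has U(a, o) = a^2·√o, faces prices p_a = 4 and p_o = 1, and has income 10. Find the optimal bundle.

MU_a = 2·a·√o and MU_o = 0.5·a^2·o^(-0.5).
MRS = MU_a/MU_o = (4)·o/a.
Tangency: set MRS = p_a/p_o = 4/1 = 4.
So (4)·o/a = 4, i.e. o = a.
Substitute into the budget 4·a + 1·o = 10: 5·a = 10, so a* = 2.
Then o* = 2.

a* = 2, o* = 2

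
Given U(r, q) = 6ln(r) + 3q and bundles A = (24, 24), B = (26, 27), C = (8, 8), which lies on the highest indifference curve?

Bundle B

Evaluate utility at each bundle:
U(A) = 91.068.
U(B) = 100.549.
U(C) = 36.477.
Highest utility is B, so B ≻ A ≻ C.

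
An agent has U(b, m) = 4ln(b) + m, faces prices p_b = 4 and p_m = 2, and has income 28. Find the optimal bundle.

b* = 2, m* = 10

MU_b = 4/b, MU_m = 1.
MRS = 4/b ÷ 1.
Tangency: set MRS = p_b/p_m = 4/2 = 2.
MRS depends only on b: 4/b = 2 ⇒ b* = 4/2 = 2.
From the budget, 2·m = 28 − 4·2 = 20, so m* = 10.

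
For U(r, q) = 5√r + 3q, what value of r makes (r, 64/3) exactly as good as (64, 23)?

U(64, 23) = 109.
Set U(r, 64/3) = 109 and solve.
With q = 64/3: 5√r = 109 − 3·64/3 = 45, so √r = 9 and r = 81.
Check: U(81, 64/3) = 109.

r = 81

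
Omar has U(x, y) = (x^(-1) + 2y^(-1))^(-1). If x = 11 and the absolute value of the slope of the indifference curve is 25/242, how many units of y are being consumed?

y = 5

For CES with ρ = -1, MRS = (1/2)·(y/x)^2.
Setting (1/2)·(y/11)^2 = 25/242 gives (y/11)^2 = 25/121, so y/11 = 5/11 and y = 5.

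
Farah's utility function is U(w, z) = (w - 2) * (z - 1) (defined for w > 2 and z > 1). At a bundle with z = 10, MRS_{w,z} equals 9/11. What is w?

MU_w = (z−1), MU_z = (w−2).
MRS = (z−1)/(w−2).
Substitute z = 10: MRS = 9/(w − 2). Setting this equal to 9/11 gives w − 2 = 9/(9/11) = 11, so w = 13.

w = 13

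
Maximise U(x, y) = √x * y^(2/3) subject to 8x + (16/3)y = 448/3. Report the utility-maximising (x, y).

MU_x = 0.5·x^(-0.5)·y^(2/3) and MU_y = 2/3·√x·y^(-1/3).
MRS = MU_x/MU_y = (0.75)·y/x.
Tangency: set MRS = p_x/p_y = 8/(16/3) = 1.5.
So (0.75)·y/x = 1.5, i.e. y = 2·x.
Substitute into the budget 8·x + (16/3)·y = 448/3: (56/3)·x = 448/3, so x* = 8.
Then y* = 2·8 = 16.

x* = 8, y* = 16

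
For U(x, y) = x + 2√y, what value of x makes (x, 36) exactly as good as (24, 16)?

x = 20

U(24, 16) = 32.
Set U(x, 36) = 32 and solve.
With y = 36: √36 = 6, so x = 32 − 2·6 = 20.
Check: U(20, 36) = 32.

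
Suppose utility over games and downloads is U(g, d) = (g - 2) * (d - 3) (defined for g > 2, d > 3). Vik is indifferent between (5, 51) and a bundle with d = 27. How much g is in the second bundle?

U(5, 51) = 144.
Set U(g, 27) = 144 and solve.
With d = 27: (27 − 3) = 24, so (g − 2) = 144/24 = 6.
So g = 2 + 6 = 8.
Check: U(8, 27) = 144.

g = 8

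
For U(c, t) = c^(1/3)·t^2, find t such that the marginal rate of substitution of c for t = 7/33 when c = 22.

MU_c = 1/3·c^(-2/3)·t^2 and MU_t = 2·c^(1/3)·t.
MRS = MU_c/MU_t = (1/6)·t/c.
Substitute c = 22: MRS = t/132. Setting t/132 = 7/33 gives t = (7/33)·132 = 28.

t = 28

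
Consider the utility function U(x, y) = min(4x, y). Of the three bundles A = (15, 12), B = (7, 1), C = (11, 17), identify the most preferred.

Evaluate utility at each bundle:
U(A) = 12.
U(B) = 1.
U(C) = 17.
Highest utility is C, so C ≻ A ≻ B.

Bundle C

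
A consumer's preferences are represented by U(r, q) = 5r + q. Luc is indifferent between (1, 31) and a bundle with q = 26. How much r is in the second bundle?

U(1, 31) = 36.
Set U(r, 26) = 36 and solve.
5r + 26 = 36 ⇒ 5r = 10 ⇒ r = 2.
Check: U(2, 26) = 36.

r = 2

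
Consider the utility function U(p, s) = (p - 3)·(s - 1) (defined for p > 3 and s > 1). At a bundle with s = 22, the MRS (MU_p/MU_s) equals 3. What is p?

MU_p = (s−1), MU_s = (p−3).
MRS = (s−1)/(p−3).
Substitute s = 22: MRS = 21/(p − 3). Setting this equal to 3 gives p − 3 = 21/3 = 7, so p = 10.

p = 10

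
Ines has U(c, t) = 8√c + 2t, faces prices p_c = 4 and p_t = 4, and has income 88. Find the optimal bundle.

c* = 4, t* = 18

MU_c = 8/(2√c), MU_t = 2.
MRS = 8/(2√c) ÷ 2.
Tangency: set MRS = p_c/p_t = 4/4 = 1.
MRS depends only on c: 2/√c = 1 ⇒ √c = 2/1 = 2 ⇒ c* = 4.
From the budget, 4·t = 88 − 4·4 = 72, so t* = 18.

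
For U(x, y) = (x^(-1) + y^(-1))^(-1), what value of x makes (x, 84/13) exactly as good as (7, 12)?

x = 14

U depends on (x, y) only through S = x^(-1) + y^(-1), so equal utility means equal S. At (7, 12): S = 19/84.
With y = 84/13: (84/13)^(-1) = 13/84, so x^(-1) = 19/84 − 13/84 = 1/14.
Hence x = 1/(1/14) = 14.
Check: U(14, 84/13) = 4.4211.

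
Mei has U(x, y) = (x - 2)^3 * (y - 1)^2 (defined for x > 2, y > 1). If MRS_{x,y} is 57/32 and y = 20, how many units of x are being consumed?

MU_x = 3·(x−2)^2·(y−1)^2, MU_y = 2·(x−2)^3·(y−1).
MRS = (3/2)·(y−1)/(x−2).
Substitute y = 20: MRS = 28.5/(x − 2). Setting this equal to 57/32 gives x − 2 = 28.5/(57/32) = 16, so x = 18.

x = 18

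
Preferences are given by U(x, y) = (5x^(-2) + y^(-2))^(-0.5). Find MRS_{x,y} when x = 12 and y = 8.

For CES with ρ = -2, MRS = (5/1)·(y/x)^3.
At (12, 8): MRS = 40/27.
That is, one extra unit of x is worth 40/27 units of y at the margin.

MRS = 40/27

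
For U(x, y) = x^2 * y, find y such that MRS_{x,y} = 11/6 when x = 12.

MU_x = 2·x·y and MU_y = x^2.
MRS = MU_x/MU_y = (2/1)·y/x.
Substitute x = 12: MRS = y/6. Setting y/6 = 11/6 gives y = (11/6)·6 = 11.

y = 11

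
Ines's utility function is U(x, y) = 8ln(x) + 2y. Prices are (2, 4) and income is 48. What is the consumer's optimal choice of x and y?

x* = 8, y* = 8

MU_x = 8/x, MU_y = 2.
MRS = 8/x ÷ 2.
Tangency: set MRS = p_x/p_y = 2/4 = 0.5.
MRS depends only on x: 4/x = 0.5 ⇒ x* = 4/0.5 = 8.
From the budget, 4·y = 48 − 2·8 = 32, so y* = 8.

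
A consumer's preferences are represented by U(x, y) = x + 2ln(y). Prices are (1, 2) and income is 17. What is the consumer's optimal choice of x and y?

x* = 15, y* = 1

MU_x = 1, MU_y = 2/y.
MRS = 1 ÷ (2/y).
Tangency: set MRS = p_x/p_y = 1/2 = 0.5.
MRS depends only on y: 0.5·y = 0.5 ⇒ y* = 0.5/0.5 = 1.
From the budget, 1·x = 17 − 2·1 = 15, so x* = 15.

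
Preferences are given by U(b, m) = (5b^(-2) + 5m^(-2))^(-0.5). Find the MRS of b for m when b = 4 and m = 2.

For CES with ρ = -2, MRS = (m/b)^3.
At (4, 2): MRS = 0.125.
That is, one extra unit of b is worth 0.125 units of m at the margin.

MRS = 0.125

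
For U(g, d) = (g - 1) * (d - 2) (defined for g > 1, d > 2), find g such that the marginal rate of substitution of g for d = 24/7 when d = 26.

MU_g = (d−2), MU_d = (g−1).
MRS = (d−2)/(g−1).
Substitute d = 26: MRS = 24/(g − 1). Setting this equal to 24/7 gives g − 1 = 24/(24/7) = 7, so g = 8.

g = 8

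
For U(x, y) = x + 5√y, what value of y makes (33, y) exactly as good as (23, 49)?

U(23, 49) = 58.
Set U(33, y) = 58 and solve.
With x = 33: 5√y = 58 − 33 = 25, so √y = 5 and y = 25.
Check: U(33, 25) = 58.

y = 25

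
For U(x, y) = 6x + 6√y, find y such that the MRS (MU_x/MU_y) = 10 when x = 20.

y = 25

MU_x = 6, MU_y = 6/(2√y).
MRS = 6 ÷ (6/(2√y)).
MRS depends only on y: 2·√y = 10 ⇒ √y = 10/2 = 5 ⇒ y = 25.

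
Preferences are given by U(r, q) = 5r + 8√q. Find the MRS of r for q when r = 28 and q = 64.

MU_r = 5, MU_q = 8/(2√q).
MRS = 5 ÷ (8/(2√q)).
At (28, 64): MRS = 10.
So at (28, 64) the consumer would give up 10 units of q for one more unit of r.

MRS = 10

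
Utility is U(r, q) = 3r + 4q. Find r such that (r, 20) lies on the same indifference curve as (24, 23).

U(24, 23) = 164.
Set U(r, 20) = 164 and solve.
3r + 4·20 = 164 ⇒ 3r = 84 ⇒ r = 28.
Check: U(28, 20) = 164.

r = 28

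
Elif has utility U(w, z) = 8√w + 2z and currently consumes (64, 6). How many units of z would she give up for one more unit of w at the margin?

MRS = 0.25

MU_w = 8/(2√w), MU_z = 2.
MRS = 8/(2√w) ÷ 2.
At (64, 6): MRS = 0.25.
The indifference curve has slope −0.25 at this bundle.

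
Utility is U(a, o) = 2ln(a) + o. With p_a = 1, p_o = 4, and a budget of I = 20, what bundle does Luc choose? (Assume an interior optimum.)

a* = 8, o* = 3

MU_a = 2/a, MU_o = 1.
MRS = 2/a ÷ 1.
Tangency: set MRS = p_a/p_o = 1/4 = 0.25.
MRS depends only on a: 2/a = 0.25 ⇒ a* = 2/0.25 = 8.
From the budget, 4·o = 20 − 1·8 = 12, so o* = 3.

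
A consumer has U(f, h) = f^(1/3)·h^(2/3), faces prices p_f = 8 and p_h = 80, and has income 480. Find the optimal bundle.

MU_f = 1/3·f^(-2/3)·h^(2/3) and MU_h = 2/3·f^(1/3)·h^(-1/3).
MRS = MU_f/MU_h = (0.5)·h/f.
Tangency: set MRS = p_f/p_h = 8/80 = 0.1.
So (0.5)·h/f = 0.1, i.e. h = 0.2·f.
Substitute into the budget 8·f + 80·h = 480: 24·f = 480, so f* = 20.
Then h* = 0.2·20 = 4.

f* = 20, h* = 4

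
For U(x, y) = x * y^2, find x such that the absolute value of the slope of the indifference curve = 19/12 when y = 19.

MU_x = y^2 and MU_y = 2·x·y.
MRS = MU_x/MU_y = (1/2)·y/x.
Substitute y = 19: MRS = 9.5/x. Setting 9.5/x = 19/12 gives x = 9.5/(19/12) = 6.

x = 6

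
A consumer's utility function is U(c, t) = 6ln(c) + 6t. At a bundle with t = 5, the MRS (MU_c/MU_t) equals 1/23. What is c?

MU_c = 6/c, MU_t = 6.
MRS = 6/c ÷ 6.
MRS depends only on c: 1/c = 1/23 ⇒ c = 1/(1/23) = 23.

c = 23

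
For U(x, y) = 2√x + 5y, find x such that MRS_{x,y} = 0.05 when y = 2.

x = 16

MU_x = 2/(2√x), MU_y = 5.
MRS = 2/(2√x) ÷ 5.
MRS depends only on x: 0.2/√x = 0.05 ⇒ √x = 0.2/0.05 = 4 ⇒ x = 16.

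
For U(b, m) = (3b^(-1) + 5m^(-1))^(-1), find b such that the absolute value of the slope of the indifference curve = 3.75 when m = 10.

b = 4

For CES with ρ = -1, MRS = (3/5)·(m/b)^2.
Setting (3/5)·(10/b)^2 = 3.75 gives (10/b)^2 = 6.25, so 10/b = 2.5 and b = 4.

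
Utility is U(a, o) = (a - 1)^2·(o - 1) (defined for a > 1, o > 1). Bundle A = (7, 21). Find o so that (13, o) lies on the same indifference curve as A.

U(7, 21) = 720.
Set U(13, o) = 720 and solve.
With a = 13: (13 − 1)^2 = 144, so (o − 1) = 720/144 = 5.
So o = 1 + 5 = 6.
Check: U(13, 6) = 720.

o = 6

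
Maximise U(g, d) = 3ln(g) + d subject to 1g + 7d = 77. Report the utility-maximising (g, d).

g* = 21, d* = 8

MU_g = 3/g, MU_d = 1.
MRS = 3/g ÷ 1.
Tangency: set MRS = p_g/p_d = 1/7.
MRS depends only on g: 3/g = 1/7 ⇒ g* = 3/(1/7) = 21.
From the budget, 7·d = 77 − 1·21 = 56, so d* = 8.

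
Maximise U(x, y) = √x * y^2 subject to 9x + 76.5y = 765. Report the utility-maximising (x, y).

x* = 17, y* = 8

MU_x = 0.5·x^(-0.5)·y^2 and MU_y = 2·√x·y.
MRS = MU_x/MU_y = (0.25)·y/x.
Tangency: set MRS = p_x/p_y = 9/76.5 = 2/17.
So (0.25)·y/x = 2/17, i.e. y = (8/17)·x.
Substitute into the budget 9·x + 76.5·y = 765: 45·x = 765, so x* = 17.
Then y* = (8/17)·17 = 8.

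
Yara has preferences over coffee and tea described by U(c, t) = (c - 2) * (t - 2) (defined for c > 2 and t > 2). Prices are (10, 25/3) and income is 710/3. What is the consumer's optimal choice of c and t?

MU_c = (t−2), MU_t = (c−2).
MRS = (t−2)/(c−2).
Tangency: set MRS = p_c/p_t = 10/(25/3) = 1.2.
So (t − 2)/(c − 2) = 1.2, i.e. (t − 2) = 1.2·(c − 2).
Rewrite the budget in excess-of-subsistence terms: 10·(c − 2) + (25/3)·(t − 2) = 710/3 − 10·2 − (25/3)·2 = 200.
Substituting, 20·(c − 2) = 200, so c − 2 = 10 and c* = 12.
Then t − 2 = 1.2·10 = 12, so t* = 14.

c* = 12, t* = 14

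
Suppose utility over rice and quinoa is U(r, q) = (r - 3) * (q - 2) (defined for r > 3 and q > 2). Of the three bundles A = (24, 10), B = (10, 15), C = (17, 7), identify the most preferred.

Bundle A

Evaluate utility at each bundle:
U(A) = 168.
U(B) = 91.
U(C) = 70.
Highest utility is A, so A ≻ B ≻ C.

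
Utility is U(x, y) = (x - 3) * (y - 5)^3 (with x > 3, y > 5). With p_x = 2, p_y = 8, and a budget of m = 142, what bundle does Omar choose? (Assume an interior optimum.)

x* = 15, y* = 14

MU_x = (y−5)^3, MU_y = 3·(x−3)·(y−5)^2.
MRS = (1/3)·(y−5)/(x−3).
Tangency: set MRS = p_x/p_y = 2/8 = 0.25.
So (1/3)·(y − 5)/(x − 3) = 0.25, i.e. (y − 5) = 0.75·(x − 3).
Rewrite the budget in excess-of-subsistence terms: 2·(x − 3) + 8·(y − 5) = 142 − 2·3 − 8·5 = 96.
Substituting, 8·(x − 3) = 96, so x − 3 = 12 and x* = 15.
Then y − 5 = 0.75·12 = 9, so y* = 14.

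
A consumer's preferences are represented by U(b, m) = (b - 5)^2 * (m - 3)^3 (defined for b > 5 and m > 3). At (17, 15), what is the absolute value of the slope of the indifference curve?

MU_b = 2·(b−5)·(m−3)^3, MU_m = 3·(b−5)^2·(m−3)^2.
MRS = (2/3)·(m−3)/(b−5).
At (17, 15): MRS = 2/3.
So at (17, 15) the consumer would give up 2/3 units of m for one more unit of b.

MRS = 2/3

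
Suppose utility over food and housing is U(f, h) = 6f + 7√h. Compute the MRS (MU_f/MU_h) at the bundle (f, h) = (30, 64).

MRS = 96/7

MU_f = 6, MU_h = 7/(2√h).
MRS = 6 ÷ (7/(2√h)).
At (30, 64): MRS = 96/7.
The indifference curve has slope −96/7 at this bundle.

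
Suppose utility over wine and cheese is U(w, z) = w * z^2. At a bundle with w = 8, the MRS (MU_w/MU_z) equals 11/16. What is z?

MU_w = z^2 and MU_z = 2·w·z.
MRS = MU_w/MU_z = (1/2)·z/w.
Substitute w = 8: MRS = z/16. Setting z/16 = 11/16 gives z = (11/16)·16 = 11.

z = 11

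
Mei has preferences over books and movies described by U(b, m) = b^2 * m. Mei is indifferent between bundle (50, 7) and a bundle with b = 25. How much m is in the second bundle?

m = 28

U(50, 7) = 17500.
Set U(25, m) = 17500 and solve.
With b = 25: 25^2 = 625, so m = 17500/625 = 28.
Check: U(25, 28) = 17500.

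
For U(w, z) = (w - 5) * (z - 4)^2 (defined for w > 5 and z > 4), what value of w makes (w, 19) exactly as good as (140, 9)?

U(140, 9) = 3375.
Set U(w, 19) = 3375 and solve.
With z = 19: (19 − 4)^2 = 225, so (w − 5) = 3375/225 = 15.
So w = 5 + 15 = 20.
Check: U(20, 19) = 3375.

w = 20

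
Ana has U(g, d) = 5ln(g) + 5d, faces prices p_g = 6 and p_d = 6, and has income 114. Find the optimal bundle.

MU_g = 5/g, MU_d = 5.
MRS = 5/g ÷ 5.
Tangency: set MRS = p_g/p_d = 6/6 = 1.
MRS depends only on g: 1/g = 1 ⇒ g* = 1/1 = 1.
From the budget, 6·d = 114 − 6·1 = 108, so d* = 18.

g* = 1, d* = 18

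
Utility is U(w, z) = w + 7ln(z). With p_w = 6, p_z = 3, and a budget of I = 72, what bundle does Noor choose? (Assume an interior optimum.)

w* = 5, z* = 14

MU_w = 1, MU_z = 7/z.
MRS = 1 ÷ (7/z).
Tangency: set MRS = p_w/p_z = 6/3 = 2.
MRS depends only on z: (1/7)·z = 2 ⇒ z* = 2/(1/7) = 14.
From the budget, 6·w = 72 − 3·14 = 30, so w* = 5.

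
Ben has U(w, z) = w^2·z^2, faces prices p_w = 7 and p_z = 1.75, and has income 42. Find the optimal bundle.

MU_w = 2·w·z^2 and MU_z = 2·w^2·z.
MRS = MU_w/MU_z = z/w.
Tangency: set MRS = p_w/p_z = 7/1.75 = 4.
So z/w = 4, i.e. z = 4·w.
Substitute into the budget 7·w + 1.75·z = 42: 14·w = 42, so w* = 3.
Then z* = 4·3 = 12.

w* = 3, z* = 12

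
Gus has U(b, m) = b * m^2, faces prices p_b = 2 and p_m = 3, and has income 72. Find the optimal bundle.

MU_b = m^2 and MU_m = 2·b·m.
MRS = MU_b/MU_m = (1/2)·m/b.
Tangency: set MRS = p_b/p_m = 2/3.
So (1/2)·m/b = 2/3, i.e. m = (4/3)·b.
Substitute into the budget 2·b + 3·m = 72: 6·b = 72, so b* = 12.
Then m* = (4/3)·12 = 16.

b* = 12, m* = 16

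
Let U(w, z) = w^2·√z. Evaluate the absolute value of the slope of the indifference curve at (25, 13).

MRS = 52/25

MU_w = 2·w·√z and MU_z = 0.5·w^2·z^(-0.5).
MRS = MU_w/MU_z = (4)·z/w.
At (25, 13): MRS = 52/25.
That is, one extra unit of w is worth 52/25 units of z at the margin.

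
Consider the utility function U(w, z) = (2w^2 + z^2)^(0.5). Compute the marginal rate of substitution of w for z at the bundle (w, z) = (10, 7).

MRS = 20/7

For CES with ρ = 2, MRS = (2/1)·(z/w)^(-1).
At (10, 7): MRS = 20/7.
That is, one extra unit of w is worth 20/7 units of z at the margin.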